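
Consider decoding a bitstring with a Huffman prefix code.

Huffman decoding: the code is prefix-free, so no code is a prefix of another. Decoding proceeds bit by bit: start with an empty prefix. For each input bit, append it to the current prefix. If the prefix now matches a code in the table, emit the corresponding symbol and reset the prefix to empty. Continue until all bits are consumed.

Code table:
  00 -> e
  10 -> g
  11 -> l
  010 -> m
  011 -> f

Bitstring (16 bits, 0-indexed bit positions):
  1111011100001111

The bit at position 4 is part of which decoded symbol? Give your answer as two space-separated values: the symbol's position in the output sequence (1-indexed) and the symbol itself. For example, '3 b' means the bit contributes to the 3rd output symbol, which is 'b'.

Answer: 3 f

Derivation:
Bit 0: prefix='1' (no match yet)
Bit 1: prefix='11' -> emit 'l', reset
Bit 2: prefix='1' (no match yet)
Bit 3: prefix='11' -> emit 'l', reset
Bit 4: prefix='0' (no match yet)
Bit 5: prefix='01' (no match yet)
Bit 6: prefix='011' -> emit 'f', reset
Bit 7: prefix='1' (no match yet)
Bit 8: prefix='10' -> emit 'g', reset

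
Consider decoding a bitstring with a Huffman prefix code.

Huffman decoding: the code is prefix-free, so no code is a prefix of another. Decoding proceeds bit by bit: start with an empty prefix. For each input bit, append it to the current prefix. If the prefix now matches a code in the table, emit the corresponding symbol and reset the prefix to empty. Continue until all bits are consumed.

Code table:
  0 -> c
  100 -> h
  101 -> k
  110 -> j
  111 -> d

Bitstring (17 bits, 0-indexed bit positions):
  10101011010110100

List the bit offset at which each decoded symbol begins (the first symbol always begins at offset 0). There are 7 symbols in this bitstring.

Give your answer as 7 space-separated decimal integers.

Bit 0: prefix='1' (no match yet)
Bit 1: prefix='10' (no match yet)
Bit 2: prefix='101' -> emit 'k', reset
Bit 3: prefix='0' -> emit 'c', reset
Bit 4: prefix='1' (no match yet)
Bit 5: prefix='10' (no match yet)
Bit 6: prefix='101' -> emit 'k', reset
Bit 7: prefix='1' (no match yet)
Bit 8: prefix='10' (no match yet)
Bit 9: prefix='101' -> emit 'k', reset
Bit 10: prefix='0' -> emit 'c', reset
Bit 11: prefix='1' (no match yet)
Bit 12: prefix='11' (no match yet)
Bit 13: prefix='110' -> emit 'j', reset
Bit 14: prefix='1' (no match yet)
Bit 15: prefix='10' (no match yet)
Bit 16: prefix='100' -> emit 'h', reset

Answer: 0 3 4 7 10 11 14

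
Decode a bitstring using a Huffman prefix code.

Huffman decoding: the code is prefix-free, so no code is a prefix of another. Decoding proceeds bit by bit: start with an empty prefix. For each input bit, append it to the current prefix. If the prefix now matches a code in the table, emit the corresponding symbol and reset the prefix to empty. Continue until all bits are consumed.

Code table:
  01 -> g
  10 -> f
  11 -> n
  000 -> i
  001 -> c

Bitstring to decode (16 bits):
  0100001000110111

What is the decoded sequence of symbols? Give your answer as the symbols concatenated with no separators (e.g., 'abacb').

Bit 0: prefix='0' (no match yet)
Bit 1: prefix='01' -> emit 'g', reset
Bit 2: prefix='0' (no match yet)
Bit 3: prefix='00' (no match yet)
Bit 4: prefix='000' -> emit 'i', reset
Bit 5: prefix='0' (no match yet)
Bit 6: prefix='01' -> emit 'g', reset
Bit 7: prefix='0' (no match yet)
Bit 8: prefix='00' (no match yet)
Bit 9: prefix='000' -> emit 'i', reset
Bit 10: prefix='1' (no match yet)
Bit 11: prefix='11' -> emit 'n', reset
Bit 12: prefix='0' (no match yet)
Bit 13: prefix='01' -> emit 'g', reset
Bit 14: prefix='1' (no match yet)
Bit 15: prefix='11' -> emit 'n', reset

Answer: gigingn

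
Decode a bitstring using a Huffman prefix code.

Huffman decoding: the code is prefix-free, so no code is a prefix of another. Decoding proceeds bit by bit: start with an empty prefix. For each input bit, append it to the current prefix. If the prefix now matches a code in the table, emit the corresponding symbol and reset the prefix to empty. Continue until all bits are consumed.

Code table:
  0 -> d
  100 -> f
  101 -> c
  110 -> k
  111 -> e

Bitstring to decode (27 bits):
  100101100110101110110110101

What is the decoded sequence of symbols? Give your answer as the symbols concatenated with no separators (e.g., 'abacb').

Answer: fcfkckkkc

Derivation:
Bit 0: prefix='1' (no match yet)
Bit 1: prefix='10' (no match yet)
Bit 2: prefix='100' -> emit 'f', reset
Bit 3: prefix='1' (no match yet)
Bit 4: prefix='10' (no match yet)
Bit 5: prefix='101' -> emit 'c', reset
Bit 6: prefix='1' (no match yet)
Bit 7: prefix='10' (no match yet)
Bit 8: prefix='100' -> emit 'f', reset
Bit 9: prefix='1' (no match yet)
Bit 10: prefix='11' (no match yet)
Bit 11: prefix='110' -> emit 'k', reset
Bit 12: prefix='1' (no match yet)
Bit 13: prefix='10' (no match yet)
Bit 14: prefix='101' -> emit 'c', reset
Bit 15: prefix='1' (no match yet)
Bit 16: prefix='11' (no match yet)
Bit 17: prefix='110' -> emit 'k', reset
Bit 18: prefix='1' (no match yet)
Bit 19: prefix='11' (no match yet)
Bit 20: prefix='110' -> emit 'k', reset
Bit 21: prefix='1' (no match yet)
Bit 22: prefix='11' (no match yet)
Bit 23: prefix='110' -> emit 'k', reset
Bit 24: prefix='1' (no match yet)
Bit 25: prefix='10' (no match yet)
Bit 26: prefix='101' -> emit 'c', reset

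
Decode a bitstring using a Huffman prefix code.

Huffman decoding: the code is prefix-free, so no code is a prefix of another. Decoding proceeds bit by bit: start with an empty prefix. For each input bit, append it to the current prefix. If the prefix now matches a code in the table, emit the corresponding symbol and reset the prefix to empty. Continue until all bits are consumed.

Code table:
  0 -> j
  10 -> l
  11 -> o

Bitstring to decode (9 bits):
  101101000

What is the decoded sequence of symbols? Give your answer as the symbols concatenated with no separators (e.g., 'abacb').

Bit 0: prefix='1' (no match yet)
Bit 1: prefix='10' -> emit 'l', reset
Bit 2: prefix='1' (no match yet)
Bit 3: prefix='11' -> emit 'o', reset
Bit 4: prefix='0' -> emit 'j', reset
Bit 5: prefix='1' (no match yet)
Bit 6: prefix='10' -> emit 'l', reset
Bit 7: prefix='0' -> emit 'j', reset
Bit 8: prefix='0' -> emit 'j', reset

Answer: lojljj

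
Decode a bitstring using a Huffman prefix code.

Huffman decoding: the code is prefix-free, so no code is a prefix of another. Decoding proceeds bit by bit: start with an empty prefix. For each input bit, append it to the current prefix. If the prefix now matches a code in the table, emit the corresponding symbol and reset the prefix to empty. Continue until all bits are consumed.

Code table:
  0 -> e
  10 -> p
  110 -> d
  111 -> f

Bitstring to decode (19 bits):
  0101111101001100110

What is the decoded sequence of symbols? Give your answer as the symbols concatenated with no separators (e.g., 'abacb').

Answer: epfdpeded

Derivation:
Bit 0: prefix='0' -> emit 'e', reset
Bit 1: prefix='1' (no match yet)
Bit 2: prefix='10' -> emit 'p', reset
Bit 3: prefix='1' (no match yet)
Bit 4: prefix='11' (no match yet)
Bit 5: prefix='111' -> emit 'f', reset
Bit 6: prefix='1' (no match yet)
Bit 7: prefix='11' (no match yet)
Bit 8: prefix='110' -> emit 'd', reset
Bit 9: prefix='1' (no match yet)
Bit 10: prefix='10' -> emit 'p', reset
Bit 11: prefix='0' -> emit 'e', reset
Bit 12: prefix='1' (no match yet)
Bit 13: prefix='11' (no match yet)
Bit 14: prefix='110' -> emit 'd', reset
Bit 15: prefix='0' -> emit 'e', reset
Bit 16: prefix='1' (no match yet)
Bit 17: prefix='11' (no match yet)
Bit 18: prefix='110' -> emit 'd', reset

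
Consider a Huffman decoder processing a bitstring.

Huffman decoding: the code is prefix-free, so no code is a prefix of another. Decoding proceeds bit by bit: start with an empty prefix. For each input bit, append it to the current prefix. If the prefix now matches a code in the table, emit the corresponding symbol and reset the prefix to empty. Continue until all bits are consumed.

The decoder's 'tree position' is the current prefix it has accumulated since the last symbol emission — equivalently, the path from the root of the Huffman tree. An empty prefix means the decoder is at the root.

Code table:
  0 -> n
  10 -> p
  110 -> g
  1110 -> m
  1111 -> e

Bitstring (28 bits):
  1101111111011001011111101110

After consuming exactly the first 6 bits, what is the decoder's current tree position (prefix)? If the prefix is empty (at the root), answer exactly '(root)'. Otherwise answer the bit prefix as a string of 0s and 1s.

Bit 0: prefix='1' (no match yet)
Bit 1: prefix='11' (no match yet)
Bit 2: prefix='110' -> emit 'g', reset
Bit 3: prefix='1' (no match yet)
Bit 4: prefix='11' (no match yet)
Bit 5: prefix='111' (no match yet)

Answer: 111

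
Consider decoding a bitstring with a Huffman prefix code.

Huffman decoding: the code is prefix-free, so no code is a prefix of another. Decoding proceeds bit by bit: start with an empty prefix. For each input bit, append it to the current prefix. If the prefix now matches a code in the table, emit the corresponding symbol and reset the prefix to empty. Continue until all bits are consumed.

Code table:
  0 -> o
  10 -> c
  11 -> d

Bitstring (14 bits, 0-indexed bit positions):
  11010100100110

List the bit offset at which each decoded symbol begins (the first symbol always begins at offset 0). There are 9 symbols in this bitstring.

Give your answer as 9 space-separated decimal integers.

Bit 0: prefix='1' (no match yet)
Bit 1: prefix='11' -> emit 'd', reset
Bit 2: prefix='0' -> emit 'o', reset
Bit 3: prefix='1' (no match yet)
Bit 4: prefix='10' -> emit 'c', reset
Bit 5: prefix='1' (no match yet)
Bit 6: prefix='10' -> emit 'c', reset
Bit 7: prefix='0' -> emit 'o', reset
Bit 8: prefix='1' (no match yet)
Bit 9: prefix='10' -> emit 'c', reset
Bit 10: prefix='0' -> emit 'o', reset
Bit 11: prefix='1' (no match yet)
Bit 12: prefix='11' -> emit 'd', reset
Bit 13: prefix='0' -> emit 'o', reset

Answer: 0 2 3 5 7 8 10 11 13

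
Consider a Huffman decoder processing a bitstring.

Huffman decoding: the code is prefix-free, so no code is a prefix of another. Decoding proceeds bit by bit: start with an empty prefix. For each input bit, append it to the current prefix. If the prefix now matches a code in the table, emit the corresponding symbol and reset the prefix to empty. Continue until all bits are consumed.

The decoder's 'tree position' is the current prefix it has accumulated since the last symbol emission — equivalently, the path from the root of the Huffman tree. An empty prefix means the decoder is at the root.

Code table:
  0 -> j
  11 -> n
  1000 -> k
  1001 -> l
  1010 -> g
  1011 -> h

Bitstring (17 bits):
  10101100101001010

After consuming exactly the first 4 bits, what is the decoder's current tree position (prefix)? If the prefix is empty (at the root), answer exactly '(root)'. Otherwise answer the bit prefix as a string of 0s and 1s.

Bit 0: prefix='1' (no match yet)
Bit 1: prefix='10' (no match yet)
Bit 2: prefix='101' (no match yet)
Bit 3: prefix='1010' -> emit 'g', reset

Answer: (root)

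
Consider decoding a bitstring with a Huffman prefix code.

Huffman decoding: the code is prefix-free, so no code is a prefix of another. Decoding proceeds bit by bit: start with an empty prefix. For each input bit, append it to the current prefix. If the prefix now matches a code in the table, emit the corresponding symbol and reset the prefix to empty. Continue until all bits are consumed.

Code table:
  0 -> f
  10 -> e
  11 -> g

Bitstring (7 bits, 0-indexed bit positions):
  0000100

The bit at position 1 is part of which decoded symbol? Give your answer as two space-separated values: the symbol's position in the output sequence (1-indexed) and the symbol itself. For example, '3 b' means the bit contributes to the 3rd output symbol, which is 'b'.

Answer: 2 f

Derivation:
Bit 0: prefix='0' -> emit 'f', reset
Bit 1: prefix='0' -> emit 'f', reset
Bit 2: prefix='0' -> emit 'f', reset
Bit 3: prefix='0' -> emit 'f', reset
Bit 4: prefix='1' (no match yet)
Bit 5: prefix='10' -> emit 'e', reset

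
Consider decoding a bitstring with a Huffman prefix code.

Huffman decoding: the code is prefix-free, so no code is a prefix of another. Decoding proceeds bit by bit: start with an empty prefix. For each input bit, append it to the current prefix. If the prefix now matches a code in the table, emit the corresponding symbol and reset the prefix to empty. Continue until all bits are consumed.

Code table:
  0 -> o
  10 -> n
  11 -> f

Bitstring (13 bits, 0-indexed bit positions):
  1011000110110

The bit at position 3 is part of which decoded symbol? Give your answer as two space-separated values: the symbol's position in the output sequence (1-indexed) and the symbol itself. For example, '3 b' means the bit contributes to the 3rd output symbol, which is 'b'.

Bit 0: prefix='1' (no match yet)
Bit 1: prefix='10' -> emit 'n', reset
Bit 2: prefix='1' (no match yet)
Bit 3: prefix='11' -> emit 'f', reset
Bit 4: prefix='0' -> emit 'o', reset
Bit 5: prefix='0' -> emit 'o', reset
Bit 6: prefix='0' -> emit 'o', reset
Bit 7: prefix='1' (no match yet)

Answer: 2 f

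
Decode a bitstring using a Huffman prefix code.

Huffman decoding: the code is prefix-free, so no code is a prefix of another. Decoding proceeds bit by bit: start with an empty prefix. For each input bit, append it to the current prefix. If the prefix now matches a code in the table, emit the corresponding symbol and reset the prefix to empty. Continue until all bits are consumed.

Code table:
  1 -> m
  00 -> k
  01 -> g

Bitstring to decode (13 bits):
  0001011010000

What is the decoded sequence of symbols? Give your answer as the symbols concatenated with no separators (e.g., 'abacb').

Bit 0: prefix='0' (no match yet)
Bit 1: prefix='00' -> emit 'k', reset
Bit 2: prefix='0' (no match yet)
Bit 3: prefix='01' -> emit 'g', reset
Bit 4: prefix='0' (no match yet)
Bit 5: prefix='01' -> emit 'g', reset
Bit 6: prefix='1' -> emit 'm', reset
Bit 7: prefix='0' (no match yet)
Bit 8: prefix='01' -> emit 'g', reset
Bit 9: prefix='0' (no match yet)
Bit 10: prefix='00' -> emit 'k', reset
Bit 11: prefix='0' (no match yet)
Bit 12: prefix='00' -> emit 'k', reset

Answer: kggmgkk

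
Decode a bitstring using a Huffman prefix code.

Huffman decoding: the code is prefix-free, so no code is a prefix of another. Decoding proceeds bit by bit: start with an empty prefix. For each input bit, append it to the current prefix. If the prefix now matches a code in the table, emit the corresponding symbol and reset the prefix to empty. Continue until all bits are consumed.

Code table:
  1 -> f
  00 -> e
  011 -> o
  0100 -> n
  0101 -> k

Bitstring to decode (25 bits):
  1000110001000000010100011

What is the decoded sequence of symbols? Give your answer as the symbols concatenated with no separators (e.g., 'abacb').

Answer: feoeneekeo

Derivation:
Bit 0: prefix='1' -> emit 'f', reset
Bit 1: prefix='0' (no match yet)
Bit 2: prefix='00' -> emit 'e', reset
Bit 3: prefix='0' (no match yet)
Bit 4: prefix='01' (no match yet)
Bit 5: prefix='011' -> emit 'o', reset
Bit 6: prefix='0' (no match yet)
Bit 7: prefix='00' -> emit 'e', reset
Bit 8: prefix='0' (no match yet)
Bit 9: prefix='01' (no match yet)
Bit 10: prefix='010' (no match yet)
Bit 11: prefix='0100' -> emit 'n', reset
Bit 12: prefix='0' (no match yet)
Bit 13: prefix='00' -> emit 'e', reset
Bit 14: prefix='0' (no match yet)
Bit 15: prefix='00' -> emit 'e', reset
Bit 16: prefix='0' (no match yet)
Bit 17: prefix='01' (no match yet)
Bit 18: prefix='010' (no match yet)
Bit 19: prefix='0101' -> emit 'k', reset
Bit 20: prefix='0' (no match yet)
Bit 21: prefix='00' -> emit 'e', reset
Bit 22: prefix='0' (no match yet)
Bit 23: prefix='01' (no match yet)
Bit 24: prefix='011' -> emit 'o', reset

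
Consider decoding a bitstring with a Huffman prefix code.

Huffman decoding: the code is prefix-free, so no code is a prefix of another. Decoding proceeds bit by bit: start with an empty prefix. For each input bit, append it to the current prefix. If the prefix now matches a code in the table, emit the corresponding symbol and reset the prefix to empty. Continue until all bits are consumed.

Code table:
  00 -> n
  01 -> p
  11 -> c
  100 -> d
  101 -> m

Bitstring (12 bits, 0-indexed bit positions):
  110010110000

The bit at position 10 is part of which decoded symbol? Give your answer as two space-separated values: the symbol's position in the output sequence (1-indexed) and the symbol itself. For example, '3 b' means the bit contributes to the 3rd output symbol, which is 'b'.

Answer: 5 n

Derivation:
Bit 0: prefix='1' (no match yet)
Bit 1: prefix='11' -> emit 'c', reset
Bit 2: prefix='0' (no match yet)
Bit 3: prefix='00' -> emit 'n', reset
Bit 4: prefix='1' (no match yet)
Bit 5: prefix='10' (no match yet)
Bit 6: prefix='101' -> emit 'm', reset
Bit 7: prefix='1' (no match yet)
Bit 8: prefix='10' (no match yet)
Bit 9: prefix='100' -> emit 'd', reset
Bit 10: prefix='0' (no match yet)
Bit 11: prefix='00' -> emit 'n', reset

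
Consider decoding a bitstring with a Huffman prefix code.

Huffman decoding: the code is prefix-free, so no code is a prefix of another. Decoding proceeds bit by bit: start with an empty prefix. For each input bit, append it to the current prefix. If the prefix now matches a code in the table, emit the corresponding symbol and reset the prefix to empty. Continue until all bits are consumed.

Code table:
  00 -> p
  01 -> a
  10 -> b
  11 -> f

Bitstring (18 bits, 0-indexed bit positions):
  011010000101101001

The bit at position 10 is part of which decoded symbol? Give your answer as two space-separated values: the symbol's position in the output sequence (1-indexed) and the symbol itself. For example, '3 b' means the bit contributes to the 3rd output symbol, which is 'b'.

Answer: 6 a

Derivation:
Bit 0: prefix='0' (no match yet)
Bit 1: prefix='01' -> emit 'a', reset
Bit 2: prefix='1' (no match yet)
Bit 3: prefix='10' -> emit 'b', reset
Bit 4: prefix='1' (no match yet)
Bit 5: prefix='10' -> emit 'b', reset
Bit 6: prefix='0' (no match yet)
Bit 7: prefix='00' -> emit 'p', reset
Bit 8: prefix='0' (no match yet)
Bit 9: prefix='01' -> emit 'a', reset
Bit 10: prefix='0' (no match yet)
Bit 11: prefix='01' -> emit 'a', reset
Bit 12: prefix='1' (no match yet)
Bit 13: prefix='10' -> emit 'b', reset
Bit 14: prefix='1' (no match yet)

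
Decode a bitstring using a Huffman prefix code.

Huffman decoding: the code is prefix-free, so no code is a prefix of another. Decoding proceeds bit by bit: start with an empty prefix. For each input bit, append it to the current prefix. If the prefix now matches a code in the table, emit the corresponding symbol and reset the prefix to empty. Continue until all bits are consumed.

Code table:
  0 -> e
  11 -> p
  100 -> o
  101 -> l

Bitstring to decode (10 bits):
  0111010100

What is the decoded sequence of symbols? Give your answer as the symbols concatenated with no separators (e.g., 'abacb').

Bit 0: prefix='0' -> emit 'e', reset
Bit 1: prefix='1' (no match yet)
Bit 2: prefix='11' -> emit 'p', reset
Bit 3: prefix='1' (no match yet)
Bit 4: prefix='10' (no match yet)
Bit 5: prefix='101' -> emit 'l', reset
Bit 6: prefix='0' -> emit 'e', reset
Bit 7: prefix='1' (no match yet)
Bit 8: prefix='10' (no match yet)
Bit 9: prefix='100' -> emit 'o', reset

Answer: epleo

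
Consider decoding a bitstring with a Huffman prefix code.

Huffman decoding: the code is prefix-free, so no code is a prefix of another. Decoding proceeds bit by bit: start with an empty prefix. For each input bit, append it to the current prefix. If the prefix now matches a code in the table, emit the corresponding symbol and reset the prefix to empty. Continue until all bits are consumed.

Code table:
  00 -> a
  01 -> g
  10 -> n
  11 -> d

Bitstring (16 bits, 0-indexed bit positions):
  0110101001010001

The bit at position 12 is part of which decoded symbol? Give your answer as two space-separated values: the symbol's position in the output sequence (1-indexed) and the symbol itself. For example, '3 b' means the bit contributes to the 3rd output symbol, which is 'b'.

Answer: 7 a

Derivation:
Bit 0: prefix='0' (no match yet)
Bit 1: prefix='01' -> emit 'g', reset
Bit 2: prefix='1' (no match yet)
Bit 3: prefix='10' -> emit 'n', reset
Bit 4: prefix='1' (no match yet)
Bit 5: prefix='10' -> emit 'n', reset
Bit 6: prefix='1' (no match yet)
Bit 7: prefix='10' -> emit 'n', reset
Bit 8: prefix='0' (no match yet)
Bit 9: prefix='01' -> emit 'g', reset
Bit 10: prefix='0' (no match yet)
Bit 11: prefix='01' -> emit 'g', reset
Bit 12: prefix='0' (no match yet)
Bit 13: prefix='00' -> emit 'a', reset
Bit 14: prefix='0' (no match yet)
Bit 15: prefix='01' -> emit 'g', reset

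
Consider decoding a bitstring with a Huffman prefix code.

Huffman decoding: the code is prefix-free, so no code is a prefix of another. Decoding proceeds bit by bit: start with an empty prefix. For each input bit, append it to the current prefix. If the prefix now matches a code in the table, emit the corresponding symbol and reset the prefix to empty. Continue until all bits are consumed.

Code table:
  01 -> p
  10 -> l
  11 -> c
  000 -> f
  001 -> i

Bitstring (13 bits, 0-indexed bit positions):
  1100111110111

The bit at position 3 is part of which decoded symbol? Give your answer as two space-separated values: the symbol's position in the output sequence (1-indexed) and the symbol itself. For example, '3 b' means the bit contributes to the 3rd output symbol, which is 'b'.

Answer: 2 i

Derivation:
Bit 0: prefix='1' (no match yet)
Bit 1: prefix='11' -> emit 'c', reset
Bit 2: prefix='0' (no match yet)
Bit 3: prefix='00' (no match yet)
Bit 4: prefix='001' -> emit 'i', reset
Bit 5: prefix='1' (no match yet)
Bit 6: prefix='11' -> emit 'c', reset
Bit 7: prefix='1' (no match yet)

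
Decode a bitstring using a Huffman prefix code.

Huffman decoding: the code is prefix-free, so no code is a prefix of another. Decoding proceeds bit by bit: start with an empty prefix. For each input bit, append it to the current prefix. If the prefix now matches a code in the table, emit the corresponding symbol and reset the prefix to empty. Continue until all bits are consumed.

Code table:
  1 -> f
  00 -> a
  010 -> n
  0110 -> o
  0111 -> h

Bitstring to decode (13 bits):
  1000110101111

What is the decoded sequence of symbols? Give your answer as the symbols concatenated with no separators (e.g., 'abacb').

Bit 0: prefix='1' -> emit 'f', reset
Bit 1: prefix='0' (no match yet)
Bit 2: prefix='00' -> emit 'a', reset
Bit 3: prefix='0' (no match yet)
Bit 4: prefix='01' (no match yet)
Bit 5: prefix='011' (no match yet)
Bit 6: prefix='0110' -> emit 'o', reset
Bit 7: prefix='1' -> emit 'f', reset
Bit 8: prefix='0' (no match yet)
Bit 9: prefix='01' (no match yet)
Bit 10: prefix='011' (no match yet)
Bit 11: prefix='0111' -> emit 'h', reset
Bit 12: prefix='1' -> emit 'f', reset

Answer: faofhf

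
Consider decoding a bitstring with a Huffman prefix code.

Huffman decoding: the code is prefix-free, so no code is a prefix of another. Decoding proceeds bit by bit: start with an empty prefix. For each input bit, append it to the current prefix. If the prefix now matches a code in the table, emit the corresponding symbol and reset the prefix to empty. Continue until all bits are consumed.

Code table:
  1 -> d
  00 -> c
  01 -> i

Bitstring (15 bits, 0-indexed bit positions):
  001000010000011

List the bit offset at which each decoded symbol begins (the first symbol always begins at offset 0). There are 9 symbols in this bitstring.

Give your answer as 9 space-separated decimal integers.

Answer: 0 2 3 5 7 8 10 12 14

Derivation:
Bit 0: prefix='0' (no match yet)
Bit 1: prefix='00' -> emit 'c', reset
Bit 2: prefix='1' -> emit 'd', reset
Bit 3: prefix='0' (no match yet)
Bit 4: prefix='00' -> emit 'c', reset
Bit 5: prefix='0' (no match yet)
Bit 6: prefix='00' -> emit 'c', reset
Bit 7: prefix='1' -> emit 'd', reset
Bit 8: prefix='0' (no match yet)
Bit 9: prefix='00' -> emit 'c', reset
Bit 10: prefix='0' (no match yet)
Bit 11: prefix='00' -> emit 'c', reset
Bit 12: prefix='0' (no match yet)
Bit 13: prefix='01' -> emit 'i', reset
Bit 14: prefix='1' -> emit 'd', reset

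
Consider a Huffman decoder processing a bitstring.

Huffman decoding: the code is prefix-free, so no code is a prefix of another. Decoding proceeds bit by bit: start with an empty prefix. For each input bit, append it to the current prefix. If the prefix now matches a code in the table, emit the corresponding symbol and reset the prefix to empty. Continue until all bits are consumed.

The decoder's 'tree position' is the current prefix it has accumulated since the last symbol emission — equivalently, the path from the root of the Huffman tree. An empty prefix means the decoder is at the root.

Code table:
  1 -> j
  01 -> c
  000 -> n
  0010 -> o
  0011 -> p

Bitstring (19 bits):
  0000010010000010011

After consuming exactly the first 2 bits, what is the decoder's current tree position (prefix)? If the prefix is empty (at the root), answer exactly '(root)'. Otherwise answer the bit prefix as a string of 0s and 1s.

Bit 0: prefix='0' (no match yet)
Bit 1: prefix='00' (no match yet)

Answer: 00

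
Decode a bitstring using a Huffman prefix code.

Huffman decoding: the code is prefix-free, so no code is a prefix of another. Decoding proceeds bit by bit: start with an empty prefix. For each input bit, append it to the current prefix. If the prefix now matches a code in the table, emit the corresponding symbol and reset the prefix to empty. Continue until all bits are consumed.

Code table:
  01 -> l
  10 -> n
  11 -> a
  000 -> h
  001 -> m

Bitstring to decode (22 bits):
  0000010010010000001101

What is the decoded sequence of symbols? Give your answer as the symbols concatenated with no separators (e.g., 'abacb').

Bit 0: prefix='0' (no match yet)
Bit 1: prefix='00' (no match yet)
Bit 2: prefix='000' -> emit 'h', reset
Bit 3: prefix='0' (no match yet)
Bit 4: prefix='00' (no match yet)
Bit 5: prefix='001' -> emit 'm', reset
Bit 6: prefix='0' (no match yet)
Bit 7: prefix='00' (no match yet)
Bit 8: prefix='001' -> emit 'm', reset
Bit 9: prefix='0' (no match yet)
Bit 10: prefix='00' (no match yet)
Bit 11: prefix='001' -> emit 'm', reset
Bit 12: prefix='0' (no match yet)
Bit 13: prefix='00' (no match yet)
Bit 14: prefix='000' -> emit 'h', reset
Bit 15: prefix='0' (no match yet)
Bit 16: prefix='00' (no match yet)
Bit 17: prefix='000' -> emit 'h', reset
Bit 18: prefix='1' (no match yet)
Bit 19: prefix='11' -> emit 'a', reset
Bit 20: prefix='0' (no match yet)
Bit 21: prefix='01' -> emit 'l', reset

Answer: hmmmhhal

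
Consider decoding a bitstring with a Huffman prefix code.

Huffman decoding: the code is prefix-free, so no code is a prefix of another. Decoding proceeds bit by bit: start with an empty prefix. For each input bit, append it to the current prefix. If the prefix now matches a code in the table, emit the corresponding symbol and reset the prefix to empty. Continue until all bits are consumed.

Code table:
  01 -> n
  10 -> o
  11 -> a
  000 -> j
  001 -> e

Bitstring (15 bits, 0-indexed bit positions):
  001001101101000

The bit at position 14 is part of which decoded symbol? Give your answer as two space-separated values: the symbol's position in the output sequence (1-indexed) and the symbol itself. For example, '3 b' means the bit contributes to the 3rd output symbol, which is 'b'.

Answer: 6 j

Derivation:
Bit 0: prefix='0' (no match yet)
Bit 1: prefix='00' (no match yet)
Bit 2: prefix='001' -> emit 'e', reset
Bit 3: prefix='0' (no match yet)
Bit 4: prefix='00' (no match yet)
Bit 5: prefix='001' -> emit 'e', reset
Bit 6: prefix='1' (no match yet)
Bit 7: prefix='10' -> emit 'o', reset
Bit 8: prefix='1' (no match yet)
Bit 9: prefix='11' -> emit 'a', reset
Bit 10: prefix='0' (no match yet)
Bit 11: prefix='01' -> emit 'n', reset
Bit 12: prefix='0' (no match yet)
Bit 13: prefix='00' (no match yet)
Bit 14: prefix='000' -> emit 'j', reset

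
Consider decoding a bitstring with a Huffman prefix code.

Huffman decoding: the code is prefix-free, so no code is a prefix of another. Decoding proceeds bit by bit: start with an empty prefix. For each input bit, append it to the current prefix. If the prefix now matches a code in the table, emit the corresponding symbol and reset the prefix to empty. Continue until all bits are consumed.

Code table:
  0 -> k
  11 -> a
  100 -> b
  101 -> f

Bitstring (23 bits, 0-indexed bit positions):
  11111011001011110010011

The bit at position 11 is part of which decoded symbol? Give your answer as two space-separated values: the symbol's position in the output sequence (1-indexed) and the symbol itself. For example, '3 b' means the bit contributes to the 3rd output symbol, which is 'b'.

Bit 0: prefix='1' (no match yet)
Bit 1: prefix='11' -> emit 'a', reset
Bit 2: prefix='1' (no match yet)
Bit 3: prefix='11' -> emit 'a', reset
Bit 4: prefix='1' (no match yet)
Bit 5: prefix='10' (no match yet)
Bit 6: prefix='101' -> emit 'f', reset
Bit 7: prefix='1' (no match yet)
Bit 8: prefix='10' (no match yet)
Bit 9: prefix='100' -> emit 'b', reset
Bit 10: prefix='1' (no match yet)
Bit 11: prefix='10' (no match yet)
Bit 12: prefix='101' -> emit 'f', reset
Bit 13: prefix='1' (no match yet)
Bit 14: prefix='11' -> emit 'a', reset
Bit 15: prefix='1' (no match yet)

Answer: 5 f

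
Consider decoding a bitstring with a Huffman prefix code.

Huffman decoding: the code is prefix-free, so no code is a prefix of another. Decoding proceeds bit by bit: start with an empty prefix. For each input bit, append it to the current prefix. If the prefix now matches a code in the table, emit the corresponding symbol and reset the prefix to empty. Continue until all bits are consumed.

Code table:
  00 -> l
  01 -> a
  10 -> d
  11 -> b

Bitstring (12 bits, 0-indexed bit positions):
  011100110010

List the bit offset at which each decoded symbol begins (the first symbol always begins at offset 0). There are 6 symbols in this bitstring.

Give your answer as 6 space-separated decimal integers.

Bit 0: prefix='0' (no match yet)
Bit 1: prefix='01' -> emit 'a', reset
Bit 2: prefix='1' (no match yet)
Bit 3: prefix='11' -> emit 'b', reset
Bit 4: prefix='0' (no match yet)
Bit 5: prefix='00' -> emit 'l', reset
Bit 6: prefix='1' (no match yet)
Bit 7: prefix='11' -> emit 'b', reset
Bit 8: prefix='0' (no match yet)
Bit 9: prefix='00' -> emit 'l', reset
Bit 10: prefix='1' (no match yet)
Bit 11: prefix='10' -> emit 'd', reset

Answer: 0 2 4 6 8 10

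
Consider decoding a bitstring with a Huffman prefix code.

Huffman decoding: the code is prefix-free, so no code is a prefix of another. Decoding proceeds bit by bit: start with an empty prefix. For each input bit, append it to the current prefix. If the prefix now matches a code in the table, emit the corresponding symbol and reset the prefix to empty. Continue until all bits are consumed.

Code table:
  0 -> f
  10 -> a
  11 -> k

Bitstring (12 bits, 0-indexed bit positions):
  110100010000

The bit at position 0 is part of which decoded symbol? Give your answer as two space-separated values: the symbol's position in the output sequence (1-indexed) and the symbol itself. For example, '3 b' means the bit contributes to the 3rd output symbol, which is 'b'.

Answer: 1 k

Derivation:
Bit 0: prefix='1' (no match yet)
Bit 1: prefix='11' -> emit 'k', reset
Bit 2: prefix='0' -> emit 'f', reset
Bit 3: prefix='1' (no match yet)
Bit 4: prefix='10' -> emit 'a', reset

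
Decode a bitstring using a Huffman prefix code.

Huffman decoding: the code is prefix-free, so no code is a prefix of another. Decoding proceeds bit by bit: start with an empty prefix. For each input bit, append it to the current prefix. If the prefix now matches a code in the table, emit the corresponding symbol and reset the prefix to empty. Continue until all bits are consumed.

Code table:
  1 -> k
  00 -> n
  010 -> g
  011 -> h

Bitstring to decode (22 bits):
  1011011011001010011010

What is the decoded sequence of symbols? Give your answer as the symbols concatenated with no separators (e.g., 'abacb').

Answer: khhhnkghg

Derivation:
Bit 0: prefix='1' -> emit 'k', reset
Bit 1: prefix='0' (no match yet)
Bit 2: prefix='01' (no match yet)
Bit 3: prefix='011' -> emit 'h', reset
Bit 4: prefix='0' (no match yet)
Bit 5: prefix='01' (no match yet)
Bit 6: prefix='011' -> emit 'h', reset
Bit 7: prefix='0' (no match yet)
Bit 8: prefix='01' (no match yet)
Bit 9: prefix='011' -> emit 'h', reset
Bit 10: prefix='0' (no match yet)
Bit 11: prefix='00' -> emit 'n', reset
Bit 12: prefix='1' -> emit 'k', reset
Bit 13: prefix='0' (no match yet)
Bit 14: prefix='01' (no match yet)
Bit 15: prefix='010' -> emit 'g', reset
Bit 16: prefix='0' (no match yet)
Bit 17: prefix='01' (no match yet)
Bit 18: prefix='011' -> emit 'h', reset
Bit 19: prefix='0' (no match yet)
Bit 20: prefix='01' (no match yet)
Bit 21: prefix='010' -> emit 'g', reset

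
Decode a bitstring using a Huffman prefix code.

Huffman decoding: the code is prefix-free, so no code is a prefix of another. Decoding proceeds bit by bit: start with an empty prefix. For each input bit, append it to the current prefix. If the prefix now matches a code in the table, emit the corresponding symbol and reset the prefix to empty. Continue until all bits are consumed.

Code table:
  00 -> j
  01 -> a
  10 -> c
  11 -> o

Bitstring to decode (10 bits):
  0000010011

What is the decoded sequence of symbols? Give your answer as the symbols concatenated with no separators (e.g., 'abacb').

Answer: jjajo

Derivation:
Bit 0: prefix='0' (no match yet)
Bit 1: prefix='00' -> emit 'j', reset
Bit 2: prefix='0' (no match yet)
Bit 3: prefix='00' -> emit 'j', reset
Bit 4: prefix='0' (no match yet)
Bit 5: prefix='01' -> emit 'a', reset
Bit 6: prefix='0' (no match yet)
Bit 7: prefix='00' -> emit 'j', reset
Bit 8: prefix='1' (no match yet)
Bit 9: prefix='11' -> emit 'o', reset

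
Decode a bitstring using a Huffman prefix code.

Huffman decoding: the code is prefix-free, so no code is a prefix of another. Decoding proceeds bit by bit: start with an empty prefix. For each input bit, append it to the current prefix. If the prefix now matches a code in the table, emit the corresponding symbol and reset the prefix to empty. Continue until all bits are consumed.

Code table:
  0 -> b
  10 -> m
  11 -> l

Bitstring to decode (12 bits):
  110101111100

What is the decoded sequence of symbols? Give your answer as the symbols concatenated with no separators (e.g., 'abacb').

Bit 0: prefix='1' (no match yet)
Bit 1: prefix='11' -> emit 'l', reset
Bit 2: prefix='0' -> emit 'b', reset
Bit 3: prefix='1' (no match yet)
Bit 4: prefix='10' -> emit 'm', reset
Bit 5: prefix='1' (no match yet)
Bit 6: prefix='11' -> emit 'l', reset
Bit 7: prefix='1' (no match yet)
Bit 8: prefix='11' -> emit 'l', reset
Bit 9: prefix='1' (no match yet)
Bit 10: prefix='10' -> emit 'm', reset
Bit 11: prefix='0' -> emit 'b', reset

Answer: lbmllmb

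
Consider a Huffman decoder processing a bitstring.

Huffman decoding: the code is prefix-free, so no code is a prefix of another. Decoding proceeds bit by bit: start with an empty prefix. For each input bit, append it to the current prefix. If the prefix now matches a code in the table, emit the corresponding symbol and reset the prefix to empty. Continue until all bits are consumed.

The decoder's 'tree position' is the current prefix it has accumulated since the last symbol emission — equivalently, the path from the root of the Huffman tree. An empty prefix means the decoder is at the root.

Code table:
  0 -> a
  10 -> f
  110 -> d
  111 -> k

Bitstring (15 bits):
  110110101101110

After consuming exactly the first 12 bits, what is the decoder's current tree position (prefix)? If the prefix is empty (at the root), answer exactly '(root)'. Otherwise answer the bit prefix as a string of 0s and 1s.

Bit 0: prefix='1' (no match yet)
Bit 1: prefix='11' (no match yet)
Bit 2: prefix='110' -> emit 'd', reset
Bit 3: prefix='1' (no match yet)
Bit 4: prefix='11' (no match yet)
Bit 5: prefix='110' -> emit 'd', reset
Bit 6: prefix='1' (no match yet)
Bit 7: prefix='10' -> emit 'f', reset
Bit 8: prefix='1' (no match yet)
Bit 9: prefix='11' (no match yet)
Bit 10: prefix='110' -> emit 'd', reset
Bit 11: prefix='1' (no match yet)

Answer: 1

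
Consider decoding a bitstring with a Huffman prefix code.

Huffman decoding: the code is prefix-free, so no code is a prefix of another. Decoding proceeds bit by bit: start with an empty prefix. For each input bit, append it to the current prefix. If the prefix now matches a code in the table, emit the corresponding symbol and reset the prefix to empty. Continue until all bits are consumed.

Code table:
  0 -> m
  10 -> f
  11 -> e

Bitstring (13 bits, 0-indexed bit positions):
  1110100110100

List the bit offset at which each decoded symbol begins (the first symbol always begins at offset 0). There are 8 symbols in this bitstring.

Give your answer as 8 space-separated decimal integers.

Bit 0: prefix='1' (no match yet)
Bit 1: prefix='11' -> emit 'e', reset
Bit 2: prefix='1' (no match yet)
Bit 3: prefix='10' -> emit 'f', reset
Bit 4: prefix='1' (no match yet)
Bit 5: prefix='10' -> emit 'f', reset
Bit 6: prefix='0' -> emit 'm', reset
Bit 7: prefix='1' (no match yet)
Bit 8: prefix='11' -> emit 'e', reset
Bit 9: prefix='0' -> emit 'm', reset
Bit 10: prefix='1' (no match yet)
Bit 11: prefix='10' -> emit 'f', reset
Bit 12: prefix='0' -> emit 'm', reset

Answer: 0 2 4 6 7 9 10 12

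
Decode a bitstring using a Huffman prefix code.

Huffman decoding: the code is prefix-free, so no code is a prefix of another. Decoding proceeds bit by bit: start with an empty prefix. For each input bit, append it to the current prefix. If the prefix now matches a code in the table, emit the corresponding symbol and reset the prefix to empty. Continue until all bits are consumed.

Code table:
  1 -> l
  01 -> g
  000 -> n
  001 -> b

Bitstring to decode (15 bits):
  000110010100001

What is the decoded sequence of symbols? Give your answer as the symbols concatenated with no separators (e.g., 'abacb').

Answer: nllbgng

Derivation:
Bit 0: prefix='0' (no match yet)
Bit 1: prefix='00' (no match yet)
Bit 2: prefix='000' -> emit 'n', reset
Bit 3: prefix='1' -> emit 'l', reset
Bit 4: prefix='1' -> emit 'l', reset
Bit 5: prefix='0' (no match yet)
Bit 6: prefix='00' (no match yet)
Bit 7: prefix='001' -> emit 'b', reset
Bit 8: prefix='0' (no match yet)
Bit 9: prefix='01' -> emit 'g', reset
Bit 10: prefix='0' (no match yet)
Bit 11: prefix='00' (no match yet)
Bit 12: prefix='000' -> emit 'n', reset
Bit 13: prefix='0' (no match yet)
Bit 14: prefix='01' -> emit 'g', reset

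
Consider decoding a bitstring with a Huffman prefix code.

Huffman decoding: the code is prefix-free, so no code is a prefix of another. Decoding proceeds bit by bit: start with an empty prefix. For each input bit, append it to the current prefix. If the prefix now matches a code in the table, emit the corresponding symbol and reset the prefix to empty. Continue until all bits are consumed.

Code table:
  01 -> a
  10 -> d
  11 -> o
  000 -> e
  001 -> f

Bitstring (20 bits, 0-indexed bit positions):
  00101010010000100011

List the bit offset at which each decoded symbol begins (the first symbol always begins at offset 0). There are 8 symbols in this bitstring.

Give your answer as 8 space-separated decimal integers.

Bit 0: prefix='0' (no match yet)
Bit 1: prefix='00' (no match yet)
Bit 2: prefix='001' -> emit 'f', reset
Bit 3: prefix='0' (no match yet)
Bit 4: prefix='01' -> emit 'a', reset
Bit 5: prefix='0' (no match yet)
Bit 6: prefix='01' -> emit 'a', reset
Bit 7: prefix='0' (no match yet)
Bit 8: prefix='00' (no match yet)
Bit 9: prefix='001' -> emit 'f', reset
Bit 10: prefix='0' (no match yet)
Bit 11: prefix='00' (no match yet)
Bit 12: prefix='000' -> emit 'e', reset
Bit 13: prefix='0' (no match yet)
Bit 14: prefix='01' -> emit 'a', reset
Bit 15: prefix='0' (no match yet)
Bit 16: prefix='00' (no match yet)
Bit 17: prefix='000' -> emit 'e', reset
Bit 18: prefix='1' (no match yet)
Bit 19: prefix='11' -> emit 'o', reset

Answer: 0 3 5 7 10 13 15 18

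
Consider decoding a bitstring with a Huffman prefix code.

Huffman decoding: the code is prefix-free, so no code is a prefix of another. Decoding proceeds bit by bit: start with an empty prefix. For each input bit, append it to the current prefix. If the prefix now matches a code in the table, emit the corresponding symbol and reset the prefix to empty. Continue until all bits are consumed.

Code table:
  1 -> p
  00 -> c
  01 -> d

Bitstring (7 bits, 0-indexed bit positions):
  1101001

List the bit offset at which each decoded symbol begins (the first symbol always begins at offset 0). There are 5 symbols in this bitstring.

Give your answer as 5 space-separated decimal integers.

Answer: 0 1 2 4 6

Derivation:
Bit 0: prefix='1' -> emit 'p', reset
Bit 1: prefix='1' -> emit 'p', reset
Bit 2: prefix='0' (no match yet)
Bit 3: prefix='01' -> emit 'd', reset
Bit 4: prefix='0' (no match yet)
Bit 5: prefix='00' -> emit 'c', reset
Bit 6: prefix='1' -> emit 'p', reset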